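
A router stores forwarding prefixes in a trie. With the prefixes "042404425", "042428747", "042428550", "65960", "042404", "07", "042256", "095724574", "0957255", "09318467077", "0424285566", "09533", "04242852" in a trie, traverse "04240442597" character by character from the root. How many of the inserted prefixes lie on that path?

Traverse "04240442597" character by character; count nodes along the way that are marked as word ends.
Prefixes of the query that are stored words: "042404", "042404425"
Count: 2

2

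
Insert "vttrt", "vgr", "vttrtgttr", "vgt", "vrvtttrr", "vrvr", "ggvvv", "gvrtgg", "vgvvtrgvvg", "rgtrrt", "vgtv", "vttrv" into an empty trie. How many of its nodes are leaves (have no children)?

10

A leaf is a node with no children — equivalently, the end of a word that is not a proper prefix of any other stored word.
Those words: "ggvvv", "gvrtgg", "rgtrrt", "vgr", "vgtv", "vgvvtrgvvg", "vrvr", "vrvtttrr", "vttrtgttr", "vttrv"
Leaf count: 10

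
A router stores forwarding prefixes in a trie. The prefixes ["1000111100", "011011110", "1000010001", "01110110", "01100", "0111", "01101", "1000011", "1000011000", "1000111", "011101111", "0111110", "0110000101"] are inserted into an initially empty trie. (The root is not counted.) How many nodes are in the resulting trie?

45

For each word, the new-node count is its length minus the longest prefix already in the trie:
  "1000111100" → 10 new (1, 0, 0, 0, 1, 1, 1, 1, 0, 0)
  "011011110" → 9 new (0, 1, 1, 0, 1, 1, 1, 1, 0)
  "1000010001" → prefix "1000" already present; 6 new (0, 1, 0, 0, 0, 1)
  "01110110" → prefix "011" already present; 5 new (1, 0, 1, 1, 0)
  "01100" → prefix "0110" already present; 1 new (0)
  "0111" → prefix "0111" already present; 0 new (none)
  "01101" → prefix "01101" already present; 0 new (none)
  "1000011" → prefix "100001" already present; 1 new (1)
  "1000011000" → prefix "1000011" already present; 3 new (0, 0, 0)
  "1000111" → prefix "1000111" already present; 0 new (none)
  "011101111" → prefix "0111011" already present; 2 new (1, 1)
  "0111110" → prefix "0111" already present; 3 new (1, 1, 0)
  "0110000101" → prefix "01100" already present; 5 new (0, 0, 1, 0, 1)
Total nodes = 10 + 9 + 6 + 5 + 1 + 0 + 0 + 1 + 3 + 0 + 2 + 3 + 5 = 45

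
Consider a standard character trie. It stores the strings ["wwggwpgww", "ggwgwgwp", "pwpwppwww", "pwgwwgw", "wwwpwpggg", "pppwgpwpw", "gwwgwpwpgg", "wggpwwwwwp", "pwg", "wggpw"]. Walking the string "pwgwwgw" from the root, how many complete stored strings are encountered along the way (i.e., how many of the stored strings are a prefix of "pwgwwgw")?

Traverse "pwgwwgw" character by character; count nodes along the way that are marked as word ends.
Prefixes of the query that are stored words: "pwg", "pwgwwgw"
Count: 2

2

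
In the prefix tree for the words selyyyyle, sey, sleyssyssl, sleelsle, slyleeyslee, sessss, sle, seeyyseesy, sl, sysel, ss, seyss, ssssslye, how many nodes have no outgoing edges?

Leaves are exactly the stored words that no other stored word extends.
Those words: "seeyyseesy", "selyyyyle", "sessss", "seyss", "sleelsle", "sleyssyssl", "slyleeyslee", "ssssslye", "sysel"
Leaf count: 9

9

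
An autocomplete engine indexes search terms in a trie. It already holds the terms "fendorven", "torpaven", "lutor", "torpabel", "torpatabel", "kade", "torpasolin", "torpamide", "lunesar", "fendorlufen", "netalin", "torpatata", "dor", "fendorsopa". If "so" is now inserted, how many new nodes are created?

2

Nothing in the trie begins with "s"; the whole of "so" is new.
2 − 0 = 2 new nodes.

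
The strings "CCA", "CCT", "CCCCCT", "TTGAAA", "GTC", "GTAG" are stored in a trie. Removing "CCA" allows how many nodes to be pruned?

1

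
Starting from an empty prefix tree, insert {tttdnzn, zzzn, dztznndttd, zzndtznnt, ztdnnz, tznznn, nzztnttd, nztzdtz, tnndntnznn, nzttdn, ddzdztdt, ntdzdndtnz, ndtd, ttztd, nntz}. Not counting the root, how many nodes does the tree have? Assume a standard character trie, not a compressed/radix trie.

88

Insert word by word; a character creates a node only if that edge doesn't already exist:
  "tttdnzn" → 7 new (t, t, t, d, n, z, n)
  "zzzn" → 4 new (z, z, z, n)
  "dztznndttd" → 10 new (d, z, t, z, n, n, d, t, t, d)
  "zzndtznnt" → prefix "zz" already present; 7 new (n, d, t, z, n, n, t)
  "ztdnnz" → prefix "z" already present; 5 new (t, d, n, n, z)
  "tznznn" → prefix "t" already present; 5 new (z, n, z, n, n)
  "nzztnttd" → 8 new (n, z, z, t, n, t, t, d)
  "nztzdtz" → prefix "nz" already present; 5 new (t, z, d, t, z)
  "tnndntnznn" → prefix "t" already present; 9 new (n, n, d, n, t, n, z, n, n)
  "nzttdn" → prefix "nzt" already present; 3 new (t, d, n)
  "ddzdztdt" → prefix "d" already present; 7 new (d, z, d, z, t, d, t)
  "ntdzdndtnz" → prefix "n" already present; 9 new (t, d, z, d, n, d, t, n, z)
  "ndtd" → prefix "n" already present; 3 new (d, t, d)
  "ttztd" → prefix "tt" already present; 3 new (z, t, d)
  "nntz" → prefix "n" already present; 3 new (n, t, z)
Total nodes = 7 + 4 + 10 + 7 + 5 + 5 + 8 + 5 + 9 + 3 + 7 + 9 + 3 + 3 + 3 = 88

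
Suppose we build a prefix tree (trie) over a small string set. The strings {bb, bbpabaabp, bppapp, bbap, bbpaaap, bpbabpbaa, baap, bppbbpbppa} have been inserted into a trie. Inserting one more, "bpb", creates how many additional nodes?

0

"bpb" is already a full path in the trie; only an end-marker is added.
No new nodes are needed: 0.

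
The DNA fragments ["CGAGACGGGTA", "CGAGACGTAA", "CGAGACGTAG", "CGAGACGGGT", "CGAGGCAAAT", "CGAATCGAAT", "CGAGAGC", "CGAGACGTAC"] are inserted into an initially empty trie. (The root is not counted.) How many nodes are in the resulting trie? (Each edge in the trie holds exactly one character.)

For each word, the new-node count is its length minus the longest prefix already in the trie:
  "CGAGACGGGTA" → 11 new (C, G, A, G, A, C, G, G, G, T, A)
  "CGAGACGTAA" → prefix "CGAGACG" already present; 3 new (T, A, A)
  "CGAGACGTAG" → prefix "CGAGACGTA" already present; 1 new (G)
  "CGAGACGGGT" → prefix "CGAGACGGGT" already present; 0 new (none)
  "CGAGGCAAAT" → prefix "CGAG" already present; 6 new (G, C, A, A, A, T)
  "CGAATCGAAT" → prefix "CGA" already present; 7 new (A, T, C, G, A, A, T)
  "CGAGAGC" → prefix "CGAGA" already present; 2 new (G, C)
  "CGAGACGTAC" → prefix "CGAGACGTA" already present; 1 new (C)
Total nodes = 11 + 3 + 1 + 0 + 6 + 7 + 2 + 1 = 31

31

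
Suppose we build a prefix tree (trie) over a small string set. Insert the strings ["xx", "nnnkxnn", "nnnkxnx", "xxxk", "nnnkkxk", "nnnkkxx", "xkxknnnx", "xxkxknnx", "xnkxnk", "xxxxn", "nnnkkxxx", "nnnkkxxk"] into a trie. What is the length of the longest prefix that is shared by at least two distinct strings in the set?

Equivalently: take the maximum, over all pairs, of their longest common prefix length.
e.g. "nnnkkxx" and "nnnkkxxk" share the prefix "nnnkkxx" of length 7; no pair shares a longer one.
Longest shared-prefix length: 7

7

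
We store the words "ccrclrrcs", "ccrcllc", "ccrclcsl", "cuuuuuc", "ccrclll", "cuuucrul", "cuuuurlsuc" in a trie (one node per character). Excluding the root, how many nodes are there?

30

For each word, the new-node count is its length minus the longest prefix already in the trie:
  "ccrclrrcs" → 9 new (c, c, r, c, l, r, r, c, s)
  "ccrcllc" → prefix "ccrcl" already present; 2 new (l, c)
  "ccrclcsl" → prefix "ccrcl" already present; 3 new (c, s, l)
  "cuuuuuc" → prefix "c" already present; 6 new (u, u, u, u, u, c)
  "ccrclll" → prefix "ccrcll" already present; 1 new (l)
  "cuuucrul" → prefix "cuuu" already present; 4 new (c, r, u, l)
  "cuuuurlsuc" → prefix "cuuuu" already present; 5 new (r, l, s, u, c)
Total nodes = 9 + 2 + 3 + 6 + 1 + 4 + 5 = 30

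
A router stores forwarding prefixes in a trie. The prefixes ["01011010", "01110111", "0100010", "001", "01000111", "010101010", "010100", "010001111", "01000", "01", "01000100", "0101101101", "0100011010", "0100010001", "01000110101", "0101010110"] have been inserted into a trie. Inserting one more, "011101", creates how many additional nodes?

0

Every character of "011101" already lies on an existing path (it is a prefix of some stored word).
No new nodes are needed: 0.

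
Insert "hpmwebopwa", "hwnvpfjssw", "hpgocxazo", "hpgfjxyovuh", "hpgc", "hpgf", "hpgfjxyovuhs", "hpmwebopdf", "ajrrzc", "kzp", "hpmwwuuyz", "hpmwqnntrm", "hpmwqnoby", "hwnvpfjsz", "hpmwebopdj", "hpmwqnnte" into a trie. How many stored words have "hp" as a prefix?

12

Walk to "hp"; the words in its subtree are exactly those with that prefix.
Matches: "hpgc", "hpgf", "hpgfjxyovuh", "hpgfjxyovuhs", "hpgocxazo", "hpmwebopdf", "hpmwebopdj", "hpmwebopwa", "hpmwqnnte", "hpmwqnntrm", "hpmwqnoby", "hpmwwuuyz"
Count: 12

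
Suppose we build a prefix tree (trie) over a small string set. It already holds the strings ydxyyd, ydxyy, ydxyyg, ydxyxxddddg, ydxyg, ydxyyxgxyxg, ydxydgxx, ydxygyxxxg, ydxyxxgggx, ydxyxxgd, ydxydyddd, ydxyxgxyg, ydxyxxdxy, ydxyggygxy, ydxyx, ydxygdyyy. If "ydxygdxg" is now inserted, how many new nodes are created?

2

The longest prefix of "ydxygdxg" already in the trie is "ydxygd" (length 6).
New nodes needed: |"ydxygdxg"| − 6 = 8 − 6 = 2.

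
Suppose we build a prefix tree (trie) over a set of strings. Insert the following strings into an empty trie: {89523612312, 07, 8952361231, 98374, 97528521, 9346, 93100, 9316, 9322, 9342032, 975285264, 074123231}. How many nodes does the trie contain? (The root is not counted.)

47

Count nodes per top-level branch (shared prefixes stored once):
  '0'-branch (07, 074123231): 9 nodes
  '8'-branch (8952361231, 89523612312): 11 nodes
  '9'-branch (93100, 9316, 9322, 9342032, 9346, 97528521, 975285264, 98374): 27 nodes
Sum: 47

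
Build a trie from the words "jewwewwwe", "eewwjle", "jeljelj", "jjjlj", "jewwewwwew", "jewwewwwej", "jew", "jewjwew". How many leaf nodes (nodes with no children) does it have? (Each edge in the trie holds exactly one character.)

Leaves are exactly the stored words that no other stored word extends.
Those words: "eewwjle", "jeljelj", "jewjwew", "jewwewwwej", "jewwewwwew", "jjjlj"
Leaf count: 6

6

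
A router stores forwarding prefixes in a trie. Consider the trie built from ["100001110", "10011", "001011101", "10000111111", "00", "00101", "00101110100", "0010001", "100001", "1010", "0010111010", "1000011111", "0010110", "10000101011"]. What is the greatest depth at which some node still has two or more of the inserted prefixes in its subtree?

Equivalently: take the maximum, over all pairs, of their longest common prefix length.
e.g. "0010111010" and "00101110100" share the prefix "0010111010" of length 10; no pair shares a longer one.
Longest shared-prefix length: 10

10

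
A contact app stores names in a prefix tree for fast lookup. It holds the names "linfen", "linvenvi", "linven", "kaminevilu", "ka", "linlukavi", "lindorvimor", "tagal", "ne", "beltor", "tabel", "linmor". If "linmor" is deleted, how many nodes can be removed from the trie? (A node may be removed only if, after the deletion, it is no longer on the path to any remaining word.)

3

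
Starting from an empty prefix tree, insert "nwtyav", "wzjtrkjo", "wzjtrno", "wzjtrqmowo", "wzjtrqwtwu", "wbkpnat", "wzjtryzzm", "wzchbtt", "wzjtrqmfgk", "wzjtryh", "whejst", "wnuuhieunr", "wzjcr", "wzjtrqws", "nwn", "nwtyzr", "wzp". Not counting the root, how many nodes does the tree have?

Trace insertions, counting only characters that open a new branch:
  "nwtyav" → 6 new (n, w, t, y, a, v)
  "wzjtrkjo" → 8 new (w, z, j, t, r, k, j, o)
  "wzjtrno" → prefix "wzjtr" already present; 2 new (n, o)
  "wzjtrqmowo" → prefix "wzjtr" already present; 5 new (q, m, o, w, o)
  "wzjtrqwtwu" → prefix "wzjtrq" already present; 4 new (w, t, w, u)
  "wbkpnat" → prefix "w" already present; 6 new (b, k, p, n, a, t)
  "wzjtryzzm" → prefix "wzjtr" already present; 4 new (y, z, z, m)
  "wzchbtt" → prefix "wz" already present; 5 new (c, h, b, t, t)
  "wzjtrqmfgk" → prefix "wzjtrqm" already present; 3 new (f, g, k)
  "wzjtryh" → prefix "wzjtry" already present; 1 new (h)
  "whejst" → prefix "w" already present; 5 new (h, e, j, s, t)
  "wnuuhieunr" → prefix "w" already present; 9 new (n, u, u, h, i, e, u, n, r)
  "wzjcr" → prefix "wzj" already present; 2 new (c, r)
  "wzjtrqws" → prefix "wzjtrqw" already present; 1 new (s)
  "nwn" → prefix "nw" already present; 1 new (n)
  "nwtyzr" → prefix "nwty" already present; 2 new (z, r)
  "wzp" → prefix "wz" already present; 1 new (p)
Total nodes = 6 + 8 + 2 + 5 + 4 + 6 + 4 + 5 + 3 + 1 + 5 + 9 + 2 + 1 + 1 + 2 + 1 = 65

65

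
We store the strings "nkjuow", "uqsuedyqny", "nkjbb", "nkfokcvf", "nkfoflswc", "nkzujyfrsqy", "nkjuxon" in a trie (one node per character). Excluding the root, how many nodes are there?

Insert word by word; a character creates a node only if that edge doesn't already exist:
  "nkjuow" → 6 new (n, k, j, u, o, w)
  "uqsuedyqny" → 10 new (u, q, s, u, e, d, y, q, n, y)
  "nkjbb" → prefix "nkj" already present; 2 new (b, b)
  "nkfokcvf" → prefix "nk" already present; 6 new (f, o, k, c, v, f)
  "nkfoflswc" → prefix "nkfo" already present; 5 new (f, l, s, w, c)
  "nkzujyfrsqy" → prefix "nk" already present; 9 new (z, u, j, y, f, r, s, q, y)
  "nkjuxon" → prefix "nkju" already present; 3 new (x, o, n)
Total nodes = 6 + 10 + 2 + 6 + 5 + 9 + 3 = 41

41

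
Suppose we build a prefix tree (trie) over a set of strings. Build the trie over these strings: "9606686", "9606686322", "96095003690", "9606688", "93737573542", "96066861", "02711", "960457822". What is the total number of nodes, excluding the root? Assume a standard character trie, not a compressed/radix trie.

Trace insertions, counting only characters that open a new branch:
  "9606686" → 7 new (9, 6, 0, 6, 6, 8, 6)
  "9606686322" → prefix "9606686" already present; 3 new (3, 2, 2)
  "96095003690" → prefix "960" already present; 8 new (9, 5, 0, 0, 3, 6, 9, 0)
  "9606688" → prefix "960668" already present; 1 new (8)
  "93737573542" → prefix "9" already present; 10 new (3, 7, 3, 7, 5, 7, 3, 5, 4, 2)
  "96066861" → prefix "9606686" already present; 1 new (1)
  "02711" → 5 new (0, 2, 7, 1, 1)
  "960457822" → prefix "960" already present; 6 new (4, 5, 7, 8, 2, 2)
Total nodes = 7 + 3 + 8 + 1 + 10 + 1 + 5 + 6 = 41

41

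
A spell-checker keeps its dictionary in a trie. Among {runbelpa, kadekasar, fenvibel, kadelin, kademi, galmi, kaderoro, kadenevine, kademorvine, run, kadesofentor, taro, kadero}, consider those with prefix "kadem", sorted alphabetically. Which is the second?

kademorvine

Filter for "kadem…" and sort: "kademi", "kademorvine"
Position 2: kademorvine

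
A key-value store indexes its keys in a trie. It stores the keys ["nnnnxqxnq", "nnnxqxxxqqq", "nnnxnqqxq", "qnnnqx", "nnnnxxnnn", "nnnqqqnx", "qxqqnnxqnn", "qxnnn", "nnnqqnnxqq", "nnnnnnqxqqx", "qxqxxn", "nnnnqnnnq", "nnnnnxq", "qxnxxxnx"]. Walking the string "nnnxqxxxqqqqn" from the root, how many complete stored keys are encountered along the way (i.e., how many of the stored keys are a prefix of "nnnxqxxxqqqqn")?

Check each prefix of "nnnxqxxxqqqqn" against the stored set — each match is an end-marker on the path.
Prefixes of the query that are stored words: "nnnxqxxxqqq"
Count: 1

1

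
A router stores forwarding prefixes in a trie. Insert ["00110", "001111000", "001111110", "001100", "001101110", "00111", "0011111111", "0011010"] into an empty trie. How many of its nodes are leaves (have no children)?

6

Leaves are exactly the stored words that no other stored word extends.
Those words: "001100", "0011010", "001101110", "001111000", "001111110", "0011111111"
Leaf count: 6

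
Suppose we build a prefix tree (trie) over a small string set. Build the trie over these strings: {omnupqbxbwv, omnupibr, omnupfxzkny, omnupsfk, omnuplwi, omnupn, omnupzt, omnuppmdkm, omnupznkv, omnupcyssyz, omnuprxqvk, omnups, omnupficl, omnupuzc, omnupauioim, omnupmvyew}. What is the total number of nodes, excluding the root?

Insert word by word; a character creates a node only if that edge doesn't already exist:
  "omnupqbxbwv" → 11 new (o, m, n, u, p, q, b, x, b, w, v)
  "omnupibr" → prefix "omnup" already present; 3 new (i, b, r)
  "omnupfxzkny" → prefix "omnup" already present; 6 new (f, x, z, k, n, y)
  "omnupsfk" → prefix "omnup" already present; 3 new (s, f, k)
  "omnuplwi" → prefix "omnup" already present; 3 new (l, w, i)
  "omnupn" → prefix "omnup" already present; 1 new (n)
  "omnupzt" → prefix "omnup" already present; 2 new (z, t)
  "omnuppmdkm" → prefix "omnup" already present; 5 new (p, m, d, k, m)
  "omnupznkv" → prefix "omnupz" already present; 3 new (n, k, v)
  "omnupcyssyz" → prefix "omnup" already present; 6 new (c, y, s, s, y, z)
  "omnuprxqvk" → prefix "omnup" already present; 5 new (r, x, q, v, k)
  "omnups" → prefix "omnups" already present; 0 new (none)
  "omnupficl" → prefix "omnupf" already present; 3 new (i, c, l)
  "omnupuzc" → prefix "omnup" already present; 3 new (u, z, c)
  "omnupauioim" → prefix "omnup" already present; 6 new (a, u, i, o, i, m)
  "omnupmvyew" → prefix "omnup" already present; 5 new (m, v, y, e, w)
Total nodes = 11 + 3 + 6 + 3 + 3 + 1 + 2 + 5 + 3 + 6 + 5 + 0 + 3 + 3 + 6 + 5 = 65

65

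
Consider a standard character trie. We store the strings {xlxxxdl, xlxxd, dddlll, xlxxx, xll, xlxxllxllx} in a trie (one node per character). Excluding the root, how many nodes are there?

Count nodes per top-level branch (shared prefixes stored once):
  'd'-branch (dddlll): 6 nodes
  'x'-branch (xll, xlxxd, xlxxllxllx, xlxxx, xlxxxdl): 15 nodes
Sum: 21

21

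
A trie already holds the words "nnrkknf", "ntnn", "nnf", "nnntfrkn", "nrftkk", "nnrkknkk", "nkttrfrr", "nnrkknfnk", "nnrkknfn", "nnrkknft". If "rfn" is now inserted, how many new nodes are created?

3

"rfn" shares no prefix with any stored word, so all 3 characters open new nodes.
3 − 0 = 3 new nodes.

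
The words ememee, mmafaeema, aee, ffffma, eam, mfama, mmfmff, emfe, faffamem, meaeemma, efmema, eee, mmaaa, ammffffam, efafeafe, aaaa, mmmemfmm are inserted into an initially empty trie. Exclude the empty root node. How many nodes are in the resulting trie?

82

For each word, the new-node count is its length minus the longest prefix already in the trie:
  "ememee" → 6 new (e, m, e, m, e, e)
  "mmafaeema" → 9 new (m, m, a, f, a, e, e, m, a)
  "aee" → 3 new (a, e, e)
  "ffffma" → 6 new (f, f, f, f, m, a)
  "eam" → prefix "e" already present; 2 new (a, m)
  "mfama" → prefix "m" already present; 4 new (f, a, m, a)
  "mmfmff" → prefix "mm" already present; 4 new (f, m, f, f)
  "emfe" → prefix "em" already present; 2 new (f, e)
  "faffamem" → prefix "f" already present; 7 new (a, f, f, a, m, e, m)
  "meaeemma" → prefix "m" already present; 7 new (e, a, e, e, m, m, a)
  "efmema" → prefix "e" already present; 5 new (f, m, e, m, a)
  "eee" → prefix "e" already present; 2 new (e, e)
  "mmaaa" → prefix "mma" already present; 2 new (a, a)
  "ammffffam" → prefix "a" already present; 8 new (m, m, f, f, f, f, a, m)
  "efafeafe" → prefix "ef" already present; 6 new (a, f, e, a, f, e)
  "aaaa" → prefix "a" already present; 3 new (a, a, a)
  "mmmemfmm" → prefix "mm" already present; 6 new (m, e, m, f, m, m)
Total nodes = 6 + 9 + 3 + 6 + 2 + 4 + 4 + 2 + 7 + 7 + 5 + 2 + 2 + 8 + 6 + 3 + 6 = 82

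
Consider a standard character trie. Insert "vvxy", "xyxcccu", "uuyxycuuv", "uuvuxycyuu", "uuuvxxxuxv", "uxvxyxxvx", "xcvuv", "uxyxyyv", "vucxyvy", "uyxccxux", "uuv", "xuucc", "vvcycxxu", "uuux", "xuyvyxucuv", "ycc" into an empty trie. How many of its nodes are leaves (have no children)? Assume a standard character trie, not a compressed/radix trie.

15

A leaf is a node with no children — equivalently, the end of a word that is not a proper prefix of any other stored word.
Those words: "uuuvxxxuxv", "uuux", "uuvuxycyuu", "uuyxycuuv", "uxvxyxxvx", "uxyxyyv", "uyxccxux", "vucxyvy", "vvcycxxu", "vvxy", "xcvuv", "xuucc", "xuyvyxucuv", "xyxcccu", "ycc"
Leaf count: 15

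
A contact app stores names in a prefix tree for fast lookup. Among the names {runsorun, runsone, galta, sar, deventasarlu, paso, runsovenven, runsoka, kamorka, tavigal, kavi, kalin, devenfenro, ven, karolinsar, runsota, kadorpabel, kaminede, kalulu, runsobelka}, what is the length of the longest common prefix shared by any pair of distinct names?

5

Equivalently: take the maximum, over all pairs, of their longest common prefix length.
"devenfenro" and "deventasarlu" agree on "deven" (5 characters) before diverging; nothing deeper is shared.
Longest shared-prefix length: 5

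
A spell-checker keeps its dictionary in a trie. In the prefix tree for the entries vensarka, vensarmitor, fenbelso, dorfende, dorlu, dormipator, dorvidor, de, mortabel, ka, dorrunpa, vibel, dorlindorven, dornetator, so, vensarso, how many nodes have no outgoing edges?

16

Leaves are exactly the stored words that no other stored word extends.
Those words: "de", "dorfende", "dorlindorven", "dorlu", "dormipator", "dornetator", "dorrunpa", "dorvidor", "fenbelso", "ka", "mortabel", "so", "vensarka", "vensarmitor", "vensarso", "vibel"
Leaf count: 16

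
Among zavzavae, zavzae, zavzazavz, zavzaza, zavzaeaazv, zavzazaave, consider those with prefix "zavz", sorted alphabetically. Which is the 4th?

zavzaza

Words with prefix "zavz", in lexicographic order: "zavzae", "zavzaeaazv", "zavzavae", "zavzaza", "zavzazaave", "zavzazavz"
Position 4: zavzaza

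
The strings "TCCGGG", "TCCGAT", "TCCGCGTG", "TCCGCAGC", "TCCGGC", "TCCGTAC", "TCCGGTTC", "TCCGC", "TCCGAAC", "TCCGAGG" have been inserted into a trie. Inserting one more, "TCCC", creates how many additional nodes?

1

The longest prefix of "TCCC" already in the trie is "TCC" (length 3).
Each of the 1 remaining characters creates one node.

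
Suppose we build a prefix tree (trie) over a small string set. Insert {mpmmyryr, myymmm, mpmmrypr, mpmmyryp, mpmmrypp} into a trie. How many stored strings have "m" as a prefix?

5

Walk to "m"; the words in its subtree are exactly those with that prefix.
Words under "m": mpmmrypp, mpmmrypr, mpmmyryp, mpmmyryr, myymmm
Count: 5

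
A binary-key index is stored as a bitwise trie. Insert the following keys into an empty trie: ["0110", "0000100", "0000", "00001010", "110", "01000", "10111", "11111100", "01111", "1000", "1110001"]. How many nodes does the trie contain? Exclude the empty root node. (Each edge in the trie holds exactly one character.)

Count nodes per top-level branch (shared prefixes stored once):
  '0'-branch (0000, 0000100, 00001010, 01000, 0110, 01111): 17 nodes
  '1'-branch (1000, 10111, 110, 1110001, 11111100): 19 nodes
Sum: 36

36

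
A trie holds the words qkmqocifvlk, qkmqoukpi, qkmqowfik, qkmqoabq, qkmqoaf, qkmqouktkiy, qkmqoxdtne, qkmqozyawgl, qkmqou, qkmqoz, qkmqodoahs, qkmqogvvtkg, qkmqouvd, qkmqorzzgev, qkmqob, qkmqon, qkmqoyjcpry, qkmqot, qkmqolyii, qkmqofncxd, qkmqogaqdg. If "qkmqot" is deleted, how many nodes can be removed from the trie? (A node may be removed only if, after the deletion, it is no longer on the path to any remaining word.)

Walk "qkmqot" from the leaf back toward the root, removing each node that no remaining word uses.
The suffix "t" (1 node) is used only by "qkmqot"; the node for "qkmqo" still has the child "c", so pruning stops there.
Nodes removed: 1

1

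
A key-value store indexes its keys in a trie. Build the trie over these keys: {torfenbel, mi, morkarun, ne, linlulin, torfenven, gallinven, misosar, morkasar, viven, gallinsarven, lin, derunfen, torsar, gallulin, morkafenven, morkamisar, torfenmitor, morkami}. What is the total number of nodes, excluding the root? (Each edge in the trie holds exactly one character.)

Insert word by word; a character creates a node only if that edge doesn't already exist:
  "torfenbel" → 9 new (t, o, r, f, e, n, b, e, l)
  "mi" → 2 new (m, i)
  "morkarun" → prefix "m" already present; 7 new (o, r, k, a, r, u, n)
  "ne" → 2 new (n, e)
  "linlulin" → 8 new (l, i, n, l, u, l, i, n)
  "torfenven" → prefix "torfen" already present; 3 new (v, e, n)
  "gallinven" → 9 new (g, a, l, l, i, n, v, e, n)
  "misosar" → prefix "mi" already present; 5 new (s, o, s, a, r)
  "morkasar" → prefix "morka" already present; 3 new (s, a, r)
  "viven" → 5 new (v, i, v, e, n)
  "gallinsarven" → prefix "gallin" already present; 6 new (s, a, r, v, e, n)
  "lin" → prefix "lin" already present; 0 new (none)
  "derunfen" → 8 new (d, e, r, u, n, f, e, n)
  "torsar" → prefix "tor" already present; 3 new (s, a, r)
  "gallulin" → prefix "gall" already present; 4 new (u, l, i, n)
  "morkafenven" → prefix "morka" already present; 6 new (f, e, n, v, e, n)
  "morkamisar" → prefix "morka" already present; 5 new (m, i, s, a, r)
  "torfenmitor" → prefix "torfen" already present; 5 new (m, i, t, o, r)
  "morkami" → prefix "morkami" already present; 0 new (none)
Total nodes = 9 + 2 + 7 + 2 + 8 + 3 + 9 + 5 + 3 + 5 + 6 + 0 + 8 + 3 + 4 + 6 + 5 + 5 + 0 = 90

90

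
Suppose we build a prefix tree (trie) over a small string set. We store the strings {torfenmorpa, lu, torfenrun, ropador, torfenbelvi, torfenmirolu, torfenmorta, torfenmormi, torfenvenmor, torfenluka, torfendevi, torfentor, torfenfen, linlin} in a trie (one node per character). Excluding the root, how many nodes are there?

62

Count nodes per top-level branch (shared prefixes stored once):
  'l'-branch (linlin, lu): 7 nodes
  'r'-branch (ropador): 7 nodes
  't'-branch (torfenbelvi, torfendevi, torfenfen, torfenluka, torfenmirolu, torfenmormi, torfenmorpa, torfenmorta, torfenrun, torfentor, torfenvenmor): 48 nodes
Sum: 62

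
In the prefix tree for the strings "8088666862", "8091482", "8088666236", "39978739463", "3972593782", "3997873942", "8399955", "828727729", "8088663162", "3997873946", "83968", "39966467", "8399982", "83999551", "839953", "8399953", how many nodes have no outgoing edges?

14

Leaves are exactly the stored words that no other stored word extends.
Those words: "3972593782", "39966467", "3997873942", "39978739463", "8088663162", "8088666236", "8088666862", "8091482", "828727729", "83968", "839953", "8399953", "83999551", "8399982"
Leaf count: 14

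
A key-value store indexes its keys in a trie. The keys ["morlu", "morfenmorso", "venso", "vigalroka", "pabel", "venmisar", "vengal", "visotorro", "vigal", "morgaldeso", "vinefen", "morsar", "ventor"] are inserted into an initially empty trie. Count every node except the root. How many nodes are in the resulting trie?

64

For each word, the new-node count is its length minus the longest prefix already in the trie:
  "morlu" → 5 new (m, o, r, l, u)
  "morfenmorso" → prefix "mor" already present; 8 new (f, e, n, m, o, r, s, o)
  "venso" → 5 new (v, e, n, s, o)
  "vigalroka" → prefix "v" already present; 8 new (i, g, a, l, r, o, k, a)
  "pabel" → 5 new (p, a, b, e, l)
  "venmisar" → prefix "ven" already present; 5 new (m, i, s, a, r)
  "vengal" → prefix "ven" already present; 3 new (g, a, l)
  "visotorro" → prefix "vi" already present; 7 new (s, o, t, o, r, r, o)
  "vigal" → prefix "vigal" already present; 0 new (none)
  "morgaldeso" → prefix "mor" already present; 7 new (g, a, l, d, e, s, o)
  "vinefen" → prefix "vi" already present; 5 new (n, e, f, e, n)
  "morsar" → prefix "mor" already present; 3 new (s, a, r)
  "ventor" → prefix "ven" already present; 3 new (t, o, r)
Total nodes = 5 + 8 + 5 + 8 + 5 + 5 + 3 + 7 + 0 + 7 + 5 + 3 + 3 = 64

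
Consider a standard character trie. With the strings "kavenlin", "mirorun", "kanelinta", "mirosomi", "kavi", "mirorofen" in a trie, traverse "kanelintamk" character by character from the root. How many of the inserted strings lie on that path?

1

Walk "kanelintamk" from the root; an end-of-word marker is hit whenever a stored word is a prefix of "kanelintamk".
Prefixes of the query that are stored words: "kanelinta"
Count: 1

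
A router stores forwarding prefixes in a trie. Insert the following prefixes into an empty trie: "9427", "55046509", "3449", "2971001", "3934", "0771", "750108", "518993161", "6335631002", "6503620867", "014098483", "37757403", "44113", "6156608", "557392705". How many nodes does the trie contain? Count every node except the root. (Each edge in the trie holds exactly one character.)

For each word, the new-node count is its length minus the longest prefix already in the trie:
  "9427" → 4 new (9, 4, 2, 7)
  "55046509" → 8 new (5, 5, 0, 4, 6, 5, 0, 9)
  "3449" → 4 new (3, 4, 4, 9)
  "2971001" → 7 new (2, 9, 7, 1, 0, 0, 1)
  "3934" → prefix "3" already present; 3 new (9, 3, 4)
  "0771" → 4 new (0, 7, 7, 1)
  "750108" → 6 new (7, 5, 0, 1, 0, 8)
  "518993161" → prefix "5" already present; 8 new (1, 8, 9, 9, 3, 1, 6, 1)
  "6335631002" → 10 new (6, 3, 3, 5, 6, 3, 1, 0, 0, 2)
  "6503620867" → prefix "6" already present; 9 new (5, 0, 3, 6, 2, 0, 8, 6, 7)
  "014098483" → prefix "0" already present; 8 new (1, 4, 0, 9, 8, 4, 8, 3)
  "37757403" → prefix "3" already present; 7 new (7, 7, 5, 7, 4, 0, 3)
  "44113" → 5 new (4, 4, 1, 1, 3)
  "6156608" → prefix "6" already present; 6 new (1, 5, 6, 6, 0, 8)
  "557392705" → prefix "55" already present; 7 new (7, 3, 9, 2, 7, 0, 5)
Total nodes = 4 + 8 + 4 + 7 + 3 + 4 + 6 + 8 + 10 + 9 + 8 + 7 + 5 + 6 + 7 = 96

96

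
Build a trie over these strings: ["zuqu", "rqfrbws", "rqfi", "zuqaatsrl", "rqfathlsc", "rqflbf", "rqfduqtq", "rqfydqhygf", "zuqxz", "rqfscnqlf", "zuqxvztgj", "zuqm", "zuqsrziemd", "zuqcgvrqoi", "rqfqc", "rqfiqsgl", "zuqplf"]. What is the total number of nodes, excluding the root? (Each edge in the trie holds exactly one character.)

76

Count nodes per top-level branch (shared prefixes stored once):
  'r'-branch (rqfathlsc, rqfduqtq, rqfi, rqfiqsgl, rqflbf, rqfqc, rqfrbws, rqfscnqlf, rqfydqhygf): 41 nodes
  'z'-branch (zuqaatsrl, zuqcgvrqoi, zuqm, zuqplf, zuqsrziemd, zuqu, zuqxvztgj, zuqxz): 35 nodes
Sum: 76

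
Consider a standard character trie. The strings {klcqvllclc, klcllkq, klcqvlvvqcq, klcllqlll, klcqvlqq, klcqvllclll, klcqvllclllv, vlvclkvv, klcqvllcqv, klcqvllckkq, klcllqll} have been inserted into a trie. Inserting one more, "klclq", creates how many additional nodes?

1

The longest prefix of "klclq" already in the trie is "klcl" (length 4).
Each of the 1 remaining characters creates one node.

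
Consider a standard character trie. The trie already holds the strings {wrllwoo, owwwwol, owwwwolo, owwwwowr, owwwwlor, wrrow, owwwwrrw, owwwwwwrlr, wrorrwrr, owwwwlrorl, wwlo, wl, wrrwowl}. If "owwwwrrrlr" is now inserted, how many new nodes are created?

The longest prefix of "owwwwrrrlr" already in the trie is "owwwwrr" (length 7).
Each of the 3 remaining characters creates one node.

3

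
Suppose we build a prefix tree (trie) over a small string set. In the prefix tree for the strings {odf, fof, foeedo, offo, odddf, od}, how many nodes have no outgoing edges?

5

Leaves are exactly the stored words that no other stored word extends.
Those words: "foeedo", "fof", "odddf", "odf", "offo"
Leaf count: 5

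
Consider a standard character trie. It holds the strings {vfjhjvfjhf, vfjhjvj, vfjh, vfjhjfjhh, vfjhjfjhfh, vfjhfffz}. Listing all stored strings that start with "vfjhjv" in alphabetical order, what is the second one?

vfjhjvj

Words with prefix "vfjhjv", in lexicographic order: "vfjhjvfjhf", "vfjhjvj"
The 2nd is vfjhjvj.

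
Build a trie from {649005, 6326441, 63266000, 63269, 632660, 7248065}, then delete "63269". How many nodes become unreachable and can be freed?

1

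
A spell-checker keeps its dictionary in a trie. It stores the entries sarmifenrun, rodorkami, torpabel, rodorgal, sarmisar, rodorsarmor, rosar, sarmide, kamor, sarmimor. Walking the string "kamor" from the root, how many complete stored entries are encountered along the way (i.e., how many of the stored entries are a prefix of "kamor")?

1

Traverse "kamor" character by character; count nodes along the way that are marked as word ends.
Prefixes of the query that are stored words: "kamor"
Count: 1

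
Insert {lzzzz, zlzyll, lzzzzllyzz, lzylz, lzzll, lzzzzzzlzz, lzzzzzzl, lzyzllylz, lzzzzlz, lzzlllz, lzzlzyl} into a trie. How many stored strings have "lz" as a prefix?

Traverse to the node for "lz", then collect every word in that subtree.
Matches: "lzylz", "lzyzllylz", "lzzll", "lzzlllz", "lzzlzyl", "lzzzz", "lzzzzllyzz", "lzzzzlz", "lzzzzzzl", "lzzzzzzlzz"
Count: 10

10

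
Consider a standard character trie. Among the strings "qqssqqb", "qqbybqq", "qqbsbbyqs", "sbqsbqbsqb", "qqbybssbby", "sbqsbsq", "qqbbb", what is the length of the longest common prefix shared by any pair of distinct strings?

Look for the deepest trie node that still has at least two words in its subtree.
"qqbybqq" and "qqbybssbby" agree on "qqbyb" (5 characters) before diverging; nothing deeper is shared.
Longest shared-prefix length: 5

5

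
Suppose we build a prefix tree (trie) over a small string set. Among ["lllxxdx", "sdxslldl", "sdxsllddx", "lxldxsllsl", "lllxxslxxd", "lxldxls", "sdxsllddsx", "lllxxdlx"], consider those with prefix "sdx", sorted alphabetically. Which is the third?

sdxslldl

Filter for "sdx…" and sort: "sdxsllddsx", "sdxsllddx", "sdxslldl"
The 3rd is sdxslldl.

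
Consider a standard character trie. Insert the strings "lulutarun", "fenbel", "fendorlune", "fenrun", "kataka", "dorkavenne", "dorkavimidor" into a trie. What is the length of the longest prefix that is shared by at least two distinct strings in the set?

The deepest shared node is where two words last agree before diverging.
e.g. "dorkavenne" and "dorkavimidor" share the prefix "dorkav" of length 6; no pair shares a longer one.
Longest shared-prefix length: 6

6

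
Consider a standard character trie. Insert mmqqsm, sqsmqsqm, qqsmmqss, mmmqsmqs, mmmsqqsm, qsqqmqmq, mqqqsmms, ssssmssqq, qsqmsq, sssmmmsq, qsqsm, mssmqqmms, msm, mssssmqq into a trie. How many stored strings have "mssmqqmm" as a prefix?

Traverse to the node for "mssmqqmm", then collect every word in that subtree.
Words under "mssmqqmm": mssmqqmms
Count: 1

1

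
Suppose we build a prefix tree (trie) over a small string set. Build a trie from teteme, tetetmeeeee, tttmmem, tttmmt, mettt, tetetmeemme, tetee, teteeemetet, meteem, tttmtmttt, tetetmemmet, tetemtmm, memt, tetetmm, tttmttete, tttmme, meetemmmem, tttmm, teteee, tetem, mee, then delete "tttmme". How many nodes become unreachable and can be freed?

Walk "tttmme" from the leaf back toward the root, removing each node that no remaining word uses.
Every node on "tttmme" is still needed (e.g. by "tttmmem"), so nothing is freed.
Nodes removed: 0

0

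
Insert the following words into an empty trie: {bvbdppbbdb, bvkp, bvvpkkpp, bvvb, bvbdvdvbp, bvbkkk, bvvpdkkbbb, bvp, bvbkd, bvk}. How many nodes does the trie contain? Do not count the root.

Trie structure (* marks end of a word):
(root)
└─ b
   └─ v
      ├─ b
      │  ├─ d
      │  │  ├─ p
      │  │  │  └─ p
      │  │  │     └─ b
      │  │  │        └─ b
      │  │  │           └─ d
      │  │  │              └─ b *
      │  │  └─ v
      │  │     └─ d
      │  │        └─ v
      │  │           └─ b
      │  │              └─ p *
      │  └─ k
      │     ├─ d *
      │     └─ k
      │        └─ k *
      ├─ k *
      │  └─ p *
      ├─ p *
      └─ v
         ├─ b *
         └─ p
            ├─ d
            │  └─ k
            │     └─ k
            │        └─ b
            │           └─ b
            │              └─ b *
            └─ k
               └─ k
                  └─ p
                     └─ p *
Counting every labelled node above: 35.

35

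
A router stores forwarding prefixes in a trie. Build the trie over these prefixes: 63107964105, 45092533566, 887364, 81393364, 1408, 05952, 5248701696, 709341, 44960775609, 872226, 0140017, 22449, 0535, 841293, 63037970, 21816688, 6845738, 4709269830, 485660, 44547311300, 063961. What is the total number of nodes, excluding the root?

140

For each word, the new-node count is its length minus the longest prefix already in the trie:
  "63107964105" → 11 new (6, 3, 1, 0, 7, 9, 6, 4, 1, 0, 5)
  "45092533566" → 11 new (4, 5, 0, 9, 2, 5, 3, 3, 5, 6, 6)
  "887364" → 6 new (8, 8, 7, 3, 6, 4)
  "81393364" → prefix "8" already present; 7 new (1, 3, 9, 3, 3, 6, 4)
  "1408" → 4 new (1, 4, 0, 8)
  "05952" → 5 new (0, 5, 9, 5, 2)
  "5248701696" → 10 new (5, 2, 4, 8, 7, 0, 1, 6, 9, 6)
  "709341" → 6 new (7, 0, 9, 3, 4, 1)
  "44960775609" → prefix "4" already present; 10 new (4, 9, 6, 0, 7, 7, 5, 6, 0, 9)
  "872226" → prefix "8" already present; 5 new (7, 2, 2, 2, 6)
  "0140017" → prefix "0" already present; 6 new (1, 4, 0, 0, 1, 7)
  "22449" → 5 new (2, 2, 4, 4, 9)
  "0535" → prefix "05" already present; 2 new (3, 5)
  "841293" → prefix "8" already present; 5 new (4, 1, 2, 9, 3)
  "63037970" → prefix "63" already present; 6 new (0, 3, 7, 9, 7, 0)
  "21816688" → prefix "2" already present; 7 new (1, 8, 1, 6, 6, 8, 8)
  "6845738" → prefix "6" already present; 6 new (8, 4, 5, 7, 3, 8)
  "4709269830" → prefix "4" already present; 9 new (7, 0, 9, 2, 6, 9, 8, 3, 0)
  "485660" → prefix "4" already present; 5 new (8, 5, 6, 6, 0)
  "44547311300" → prefix "44" already present; 9 new (5, 4, 7, 3, 1, 1, 3, 0, 0)
  "063961" → prefix "0" already present; 5 new (6, 3, 9, 6, 1)
Total nodes = 11 + 11 + 6 + 7 + 4 + 5 + 10 + 6 + 10 + 5 + 6 + 5 + 2 + 5 + 6 + 7 + 6 + 9 + 5 + 9 + 5 = 140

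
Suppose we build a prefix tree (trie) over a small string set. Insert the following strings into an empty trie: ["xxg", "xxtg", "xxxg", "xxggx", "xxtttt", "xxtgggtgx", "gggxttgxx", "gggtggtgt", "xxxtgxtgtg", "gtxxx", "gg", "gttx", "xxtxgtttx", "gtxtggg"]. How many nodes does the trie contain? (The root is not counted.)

For each word, the new-node count is its length minus the longest prefix already in the trie:
  "xxg" → 3 new (x, x, g)
  "xxtg" → prefix "xx" already present; 2 new (t, g)
  "xxxg" → prefix "xx" already present; 2 new (x, g)
  "xxggx" → prefix "xxg" already present; 2 new (g, x)
  "xxtttt" → prefix "xxt" already present; 3 new (t, t, t)
  "xxtgggtgx" → prefix "xxtg" already present; 5 new (g, g, t, g, x)
  "gggxttgxx" → 9 new (g, g, g, x, t, t, g, x, x)
  "gggtggtgt" → prefix "ggg" already present; 6 new (t, g, g, t, g, t)
  "xxxtgxtgtg" → prefix "xxx" already present; 7 new (t, g, x, t, g, t, g)
  "gtxxx" → prefix "g" already present; 4 new (t, x, x, x)
  "gg" → prefix "gg" already present; 0 new (none)
  "gttx" → prefix "gt" already present; 2 new (t, x)
  "xxtxgtttx" → prefix "xxt" already present; 6 new (x, g, t, t, t, x)
  "gtxtggg" → prefix "gtx" already present; 4 new (t, g, g, g)
Total nodes = 3 + 2 + 2 + 2 + 3 + 5 + 9 + 6 + 7 + 4 + 0 + 2 + 6 + 4 = 55

55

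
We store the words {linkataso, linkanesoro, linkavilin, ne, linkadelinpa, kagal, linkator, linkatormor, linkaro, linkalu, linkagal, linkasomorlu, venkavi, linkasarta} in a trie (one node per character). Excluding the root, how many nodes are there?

64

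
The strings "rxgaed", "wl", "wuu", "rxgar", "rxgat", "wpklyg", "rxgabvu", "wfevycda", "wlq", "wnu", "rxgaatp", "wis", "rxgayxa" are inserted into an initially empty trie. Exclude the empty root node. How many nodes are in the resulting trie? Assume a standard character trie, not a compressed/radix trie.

Trie structure (* marks end of a word):
(root)
├─ r
│  └─ x
│     └─ g
│        └─ a
│           ├─ a
│           │  └─ t
│           │     └─ p *
│           ├─ b
│           │  └─ v
│           │     └─ u *
│           ├─ e
│           │  └─ d *
│           ├─ r *
│           ├─ t *
│           └─ y
│              └─ x
│                 └─ a *
└─ w
   ├─ f
   │  └─ e
   │     └─ v
   │        └─ y
   │           └─ c
   │              └─ d
   │                 └─ a *
   ├─ i
   │  └─ s *
   ├─ l *
   │  └─ q *
   ├─ n
   │  └─ u *
   ├─ p
   │  └─ k
   │     └─ l
   │        └─ y
   │           └─ g *
   └─ u
      └─ u *
Counting every labelled node above: 38.

38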